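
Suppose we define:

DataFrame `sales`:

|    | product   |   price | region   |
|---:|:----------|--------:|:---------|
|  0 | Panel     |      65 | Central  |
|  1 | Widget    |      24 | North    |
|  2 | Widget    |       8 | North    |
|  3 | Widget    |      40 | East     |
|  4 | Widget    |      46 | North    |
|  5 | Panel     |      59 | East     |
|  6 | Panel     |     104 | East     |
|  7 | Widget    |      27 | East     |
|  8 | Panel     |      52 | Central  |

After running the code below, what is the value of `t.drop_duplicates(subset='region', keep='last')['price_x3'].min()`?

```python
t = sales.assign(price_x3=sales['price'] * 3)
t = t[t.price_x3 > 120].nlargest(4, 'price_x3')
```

add column price_x3 = sales['price'] * 3:
  product  price   region  price_x3
0   Panel     65  Central       195
1  Widget     24    North        72
2  Widget      8    North        24
3  Widget     40     East       120
4  Widget     46    North       138
5   Panel     59     East       177
6   Panel    104     East       312
7  Widget     27     East        81
8   Panel     52  Central       156
filter rows where price_x3 > 120:
  product  price   region  price_x3
0   Panel     65  Central       195
4  Widget     46    North       138
5   Panel     59     East       177
6   Panel    104     East       312
8   Panel     52  Central       156
take 4 rows with largest price_x3:
  product  price   region  price_x3
6   Panel    104     East       312
0   Panel     65  Central       195
5   Panel     59     East       177
8   Panel     52  Central       156
drop duplicate region (keep=last):
  product  price   region  price_x3
5   Panel     59     East       177
8   Panel     52  Central       156

156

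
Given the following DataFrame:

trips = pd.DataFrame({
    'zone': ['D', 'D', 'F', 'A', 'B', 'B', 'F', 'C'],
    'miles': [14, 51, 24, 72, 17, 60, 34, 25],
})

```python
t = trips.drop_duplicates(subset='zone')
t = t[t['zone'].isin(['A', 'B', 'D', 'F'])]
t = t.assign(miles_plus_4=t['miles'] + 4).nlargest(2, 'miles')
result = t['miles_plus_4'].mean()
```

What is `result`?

drop duplicate zone (keep=first):
  zone  miles
0    D     14
2    F     24
3    A     72
4    B     17
7    C     25
filter rows where zone in ['A', 'B', 'D', 'F']:
  zone  miles
0    D     14
2    F     24
3    A     72
4    B     17
add column miles_plus_4 = t['miles'] + 4:
  zone  miles  miles_plus_4
0    D     14            18
2    F     24            28
3    A     72            76
4    B     17            21
take 2 rows with largest miles:
  zone  miles  miles_plus_4
3    A     72            76
2    F     24            28
mean of column 'miles_plus_4' → 52.0

52.0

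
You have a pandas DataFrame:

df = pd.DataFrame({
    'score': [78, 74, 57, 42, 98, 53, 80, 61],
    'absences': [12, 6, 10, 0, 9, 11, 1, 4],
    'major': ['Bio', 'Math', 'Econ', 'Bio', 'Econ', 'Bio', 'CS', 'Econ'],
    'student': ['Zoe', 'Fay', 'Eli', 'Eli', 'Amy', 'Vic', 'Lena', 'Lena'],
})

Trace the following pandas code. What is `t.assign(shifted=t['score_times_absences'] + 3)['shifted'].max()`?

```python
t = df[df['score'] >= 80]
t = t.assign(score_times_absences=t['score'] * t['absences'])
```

885

filter rows where score >= 80:
   score  absences major student
4     98         9  Econ     Amy
6     80         1    CS    Lena
add column score_times_absences = t['score'] * t['absences']:
   score  absences major student  score_times_absences
4     98         9  Econ     Amy                   882
6     80         1    CS    Lena                    80
add column shifted = t['score_times_absences'] + 3:
   score  absences major student  score_times_absences  shifted
4     98         9  Econ     Amy                   882      885
6     80         1    CS    Lena                    80       83
max of column 'shifted' → 885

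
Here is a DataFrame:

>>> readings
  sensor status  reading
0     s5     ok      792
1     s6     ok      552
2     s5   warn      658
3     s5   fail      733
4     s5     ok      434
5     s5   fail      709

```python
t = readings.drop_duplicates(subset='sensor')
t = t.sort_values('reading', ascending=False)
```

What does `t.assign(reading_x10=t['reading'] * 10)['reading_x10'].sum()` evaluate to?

drop duplicate sensor (keep=first):
  sensor status  reading
0     s5     ok      792
1     s6     ok      552
sort by reading descending:
  sensor status  reading
0     s5     ok      792
1     s6     ok      552
add column reading_x10 = t['reading'] * 10:
  sensor status  reading  reading_x10
0     s5     ok      792         7920
1     s6     ok      552         5520
Then the sum of column 'reading_x10': 13440

13440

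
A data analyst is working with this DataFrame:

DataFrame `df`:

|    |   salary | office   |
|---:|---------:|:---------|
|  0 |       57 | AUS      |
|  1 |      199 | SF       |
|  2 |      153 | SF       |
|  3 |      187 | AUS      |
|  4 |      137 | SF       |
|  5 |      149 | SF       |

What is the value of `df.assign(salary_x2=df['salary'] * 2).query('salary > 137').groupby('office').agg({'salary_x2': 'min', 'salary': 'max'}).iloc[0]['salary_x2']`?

add column salary_x2 = df['salary'] * 2:
   salary office  salary_x2
0      57    AUS        114
1     199     SF        398
2     153     SF        306
3     187    AUS        374
4     137     SF        274
5     149     SF        298
filter rows where salary > 137:
   salary office  salary_x2
1     199     SF        398
2     153     SF        306
3     187    AUS        374
5     149     SF        298
group by office: min(salary_x2), max(salary):
        salary_x2  salary
office                   
AUS           374     187
SF            298     199
Taking the value at position 0, column 'salary_x2' gives 374.

374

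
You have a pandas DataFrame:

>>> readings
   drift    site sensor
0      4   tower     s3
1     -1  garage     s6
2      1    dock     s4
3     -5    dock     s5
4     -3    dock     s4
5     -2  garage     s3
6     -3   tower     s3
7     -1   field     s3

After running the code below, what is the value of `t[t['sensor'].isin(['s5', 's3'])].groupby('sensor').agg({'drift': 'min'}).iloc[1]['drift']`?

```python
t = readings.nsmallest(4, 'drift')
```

-5

take 4 rows with smallest drift:
   drift    site sensor
3     -5    dock     s5
4     -3    dock     s4
6     -3   tower     s3
5     -2  garage     s3
filter rows where sensor in ['s5', 's3']:
   drift    site sensor
3     -5    dock     s5
6     -3   tower     s3
5     -2  garage     s3
group by sensor, min of drift:
        drift
sensor       
s3         -3
s5         -5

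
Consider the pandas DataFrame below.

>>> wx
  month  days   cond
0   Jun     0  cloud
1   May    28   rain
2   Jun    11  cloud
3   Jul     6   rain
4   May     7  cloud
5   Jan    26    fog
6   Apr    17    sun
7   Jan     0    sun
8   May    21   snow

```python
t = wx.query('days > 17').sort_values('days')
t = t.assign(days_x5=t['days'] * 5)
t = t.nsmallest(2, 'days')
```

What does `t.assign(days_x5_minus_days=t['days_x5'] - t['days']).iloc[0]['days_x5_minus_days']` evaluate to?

filter rows where days > 17:
  month  days  cond
1   May    28  rain
5   Jan    26   fog
8   May    21  snow
sort by days:
  month  days  cond
8   May    21  snow
5   Jan    26   fog
1   May    28  rain
add column days_x5 = t['days'] * 5:
  month  days  cond  days_x5
8   May    21  snow      105
5   Jan    26   fog      130
1   May    28  rain      140
take 2 rows with smallest days:
  month  days  cond  days_x5
8   May    21  snow      105
5   Jan    26   fog      130
add column days_x5_minus_days = t['days_x5'] - t['days']:
  month  days  cond  days_x5  days_x5_minus_days
8   May    21  snow      105                  84
5   Jan    26   fog      130                 104
Finally, value at position 0, column 'days_x5_minus_days' = 84.

84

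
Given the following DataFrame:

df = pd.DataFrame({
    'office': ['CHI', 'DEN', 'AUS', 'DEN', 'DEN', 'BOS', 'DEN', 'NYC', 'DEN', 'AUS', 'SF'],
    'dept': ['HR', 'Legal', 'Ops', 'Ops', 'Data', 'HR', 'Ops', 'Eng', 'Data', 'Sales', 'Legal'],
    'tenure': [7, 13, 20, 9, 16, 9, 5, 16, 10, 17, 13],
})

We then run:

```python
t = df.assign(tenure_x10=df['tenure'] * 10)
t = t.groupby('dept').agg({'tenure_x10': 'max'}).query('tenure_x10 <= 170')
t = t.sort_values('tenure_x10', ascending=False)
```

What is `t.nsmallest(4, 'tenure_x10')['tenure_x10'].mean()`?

135.0

add column tenure_x10 = df['tenure'] * 10:
   office   dept  tenure  tenure_x10
0     CHI     HR       7          70
1     DEN  Legal      13         130
2     AUS    Ops      20         200
3     DEN    Ops       9          90
4     DEN   Data      16         160
5     BOS     HR       9          90
6     DEN    Ops       5          50
7     NYC    Eng      16         160
8     DEN   Data      10         100
9     AUS  Sales      17         170
10     SF  Legal      13         130
group by dept, max of tenure_x10:
       tenure_x10
dept             
Data          160
Eng           160
HR             90
Legal         130
Ops           200
Sales         170
filter rows where tenure_x10 <= 170:
       tenure_x10
dept             
Data          160
Eng           160
HR             90
Legal         130
Sales         170
sort by tenure_x10 descending:
       tenure_x10
dept             
Sales         170
Data          160
Eng           160
Legal         130
HR             90
take 4 rows with smallest tenure_x10:
       tenure_x10
dept             
HR             90
Legal         130
Data          160
Eng           160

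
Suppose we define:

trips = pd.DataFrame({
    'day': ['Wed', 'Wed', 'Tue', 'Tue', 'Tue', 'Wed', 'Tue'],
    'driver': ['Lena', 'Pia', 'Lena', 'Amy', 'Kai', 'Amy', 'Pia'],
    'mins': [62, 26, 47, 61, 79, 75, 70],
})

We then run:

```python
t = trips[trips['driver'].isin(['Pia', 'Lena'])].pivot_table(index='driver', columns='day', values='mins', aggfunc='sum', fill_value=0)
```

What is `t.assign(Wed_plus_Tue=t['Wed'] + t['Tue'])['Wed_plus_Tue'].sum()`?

filter rows where driver in ['Pia', 'Lena']:
   day driver  mins
0  Wed   Lena    62
1  Wed    Pia    26
2  Tue   Lena    47
6  Tue    Pia    70
pivot: rows=driver, cols=day, sum(mins):
day     Tue  Wed
driver          
Lena     47   62
Pia      70   26
add column Wed_plus_Tue = t['Wed'] + t['Tue']:
day     Tue  Wed  Wed_plus_Tue
driver                        
Lena     47   62           109
Pia      70   26            96

205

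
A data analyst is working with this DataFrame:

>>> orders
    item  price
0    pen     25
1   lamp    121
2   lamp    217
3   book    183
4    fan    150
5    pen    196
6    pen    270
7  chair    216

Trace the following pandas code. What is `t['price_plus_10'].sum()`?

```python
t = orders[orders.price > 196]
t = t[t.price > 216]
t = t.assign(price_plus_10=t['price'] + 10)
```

filter rows where price > 196:
    item  price
2   lamp    217
6    pen    270
7  chair    216
filter rows where price > 216:
   item  price
2  lamp    217
6   pen    270
add column price_plus_10 = t['price'] + 10:
   item  price  price_plus_10
2  lamp    217            227
6   pen    270            280
Finally, sum of column 'price_plus_10' = 507.

507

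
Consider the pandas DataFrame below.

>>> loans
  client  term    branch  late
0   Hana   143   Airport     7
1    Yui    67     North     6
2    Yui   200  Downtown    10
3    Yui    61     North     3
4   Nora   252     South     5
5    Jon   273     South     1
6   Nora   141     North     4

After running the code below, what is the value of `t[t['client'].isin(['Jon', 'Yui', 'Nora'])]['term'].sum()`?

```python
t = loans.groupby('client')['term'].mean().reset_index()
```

578.833333333

group by client, mean of term:
client
Hana    143.000000
Jon     273.000000
Nora    196.500000
Yui     109.333333
Name: term, dtype: float64
reset_index():
  client        term
0   Hana  143.000000
1    Jon  273.000000
2   Nora  196.500000
3    Yui  109.333333
filter rows where client in ['Jon', 'Yui', 'Nora']:
  client        term
1    Jon  273.000000
2   Nora  196.500000
3    Yui  109.333333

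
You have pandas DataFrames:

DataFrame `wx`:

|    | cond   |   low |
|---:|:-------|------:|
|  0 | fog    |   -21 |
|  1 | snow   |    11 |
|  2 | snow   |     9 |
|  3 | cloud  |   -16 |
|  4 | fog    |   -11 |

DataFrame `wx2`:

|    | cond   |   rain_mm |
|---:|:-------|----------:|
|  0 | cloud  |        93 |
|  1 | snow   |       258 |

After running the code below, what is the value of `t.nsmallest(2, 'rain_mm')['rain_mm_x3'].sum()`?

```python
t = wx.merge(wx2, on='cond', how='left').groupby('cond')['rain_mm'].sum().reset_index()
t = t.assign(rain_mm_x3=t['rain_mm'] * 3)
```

merge on 'cond' (how='left') → 5 rows:
    cond  low  rain_mm
0    fog  -21      NaN
1   snow   11    258.0
2   snow    9    258.0
3  cloud  -16     93.0
4    fog  -11      NaN
group by cond, sum of rain_mm:
cond
cloud     93.0
fog        0.0
snow     516.0
Name: rain_mm, dtype: float64
reset_index():
    cond  rain_mm
0  cloud     93.0
1    fog      0.0
2   snow    516.0
add column rain_mm_x3 = t['rain_mm'] * 3:
    cond  rain_mm  rain_mm_x3
0  cloud     93.0       279.0
1    fog      0.0         0.0
2   snow    516.0      1548.0
take 2 rows with smallest rain_mm:
    cond  rain_mm  rain_mm_x3
1    fog      0.0         0.0
0  cloud     93.0       279.0

279.0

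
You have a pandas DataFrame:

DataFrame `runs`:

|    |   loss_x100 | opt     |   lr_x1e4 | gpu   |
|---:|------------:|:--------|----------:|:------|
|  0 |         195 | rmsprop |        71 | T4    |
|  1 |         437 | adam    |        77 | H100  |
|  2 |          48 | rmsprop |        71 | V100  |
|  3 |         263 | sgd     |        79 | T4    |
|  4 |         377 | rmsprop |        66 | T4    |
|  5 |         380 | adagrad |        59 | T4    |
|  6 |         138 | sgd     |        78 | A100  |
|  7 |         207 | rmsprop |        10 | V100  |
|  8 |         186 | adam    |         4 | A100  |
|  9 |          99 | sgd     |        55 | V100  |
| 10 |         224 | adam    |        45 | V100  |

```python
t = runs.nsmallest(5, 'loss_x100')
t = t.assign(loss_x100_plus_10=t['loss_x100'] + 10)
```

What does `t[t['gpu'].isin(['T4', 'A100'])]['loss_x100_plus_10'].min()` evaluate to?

148

take 5 rows with smallest loss_x100:
   loss_x100      opt  lr_x1e4   gpu
2         48  rmsprop       71  V100
9         99      sgd       55  V100
6        138      sgd       78  A100
8        186     adam        4  A100
0        195  rmsprop       71    T4
add column loss_x100_plus_10 = t['loss_x100'] + 10:
   loss_x100      opt  lr_x1e4   gpu  loss_x100_plus_10
2         48  rmsprop       71  V100                 58
9         99      sgd       55  V100                109
6        138      sgd       78  A100                148
8        186     adam        4  A100                196
0        195  rmsprop       71    T4                205
filter rows where gpu in ['T4', 'A100']:
   loss_x100      opt  lr_x1e4   gpu  loss_x100_plus_10
6        138      sgd       78  A100                148
8        186     adam        4  A100                196
0        195  rmsprop       71    T4                205
The min of column 'loss_x100_plus_10' is 148.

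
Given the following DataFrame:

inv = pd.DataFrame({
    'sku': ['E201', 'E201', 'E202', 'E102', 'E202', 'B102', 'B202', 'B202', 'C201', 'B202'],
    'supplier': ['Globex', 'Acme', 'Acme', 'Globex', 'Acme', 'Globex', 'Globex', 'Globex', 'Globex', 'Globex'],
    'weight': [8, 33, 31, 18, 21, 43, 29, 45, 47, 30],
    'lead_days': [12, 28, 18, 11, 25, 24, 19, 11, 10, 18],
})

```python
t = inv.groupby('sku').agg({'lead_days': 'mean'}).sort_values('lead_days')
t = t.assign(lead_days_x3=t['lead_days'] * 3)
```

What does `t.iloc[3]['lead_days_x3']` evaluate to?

60.0

group by sku, mean of lead_days:
      lead_days
sku            
B102       24.0
B202       16.0
C201       10.0
E102       11.0
E201       20.0
E202       21.5
sort by lead_days:
      lead_days
sku            
C201       10.0
E102       11.0
B202       16.0
E201       20.0
E202       21.5
B102       24.0
add column lead_days_x3 = t['lead_days'] * 3:
      lead_days  lead_days_x3
sku                          
C201       10.0          30.0
E102       11.0          33.0
B202       16.0          48.0
E201       20.0          60.0
E202       21.5          64.5
B102       24.0          72.0
Finally, value at position 3, column 'lead_days_x3' = 60.0.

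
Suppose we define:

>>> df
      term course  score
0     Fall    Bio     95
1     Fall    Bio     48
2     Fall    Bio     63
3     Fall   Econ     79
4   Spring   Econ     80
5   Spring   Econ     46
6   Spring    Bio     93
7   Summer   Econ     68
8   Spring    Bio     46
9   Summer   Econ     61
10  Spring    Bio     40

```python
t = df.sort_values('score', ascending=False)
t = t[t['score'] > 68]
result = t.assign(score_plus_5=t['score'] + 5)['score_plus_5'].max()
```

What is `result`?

100

sort by score descending:
      term course  score
0     Fall    Bio     95
6   Spring    Bio     93
4   Spring   Econ     80
3     Fall   Econ     79
7   Summer   Econ     68
2     Fall    Bio     63
9   Summer   Econ     61
1     Fall    Bio     48
5   Spring   Econ     46
8   Spring    Bio     46
10  Spring    Bio     40
filter rows where score > 68:
     term course  score
0    Fall    Bio     95
6  Spring    Bio     93
4  Spring   Econ     80
3    Fall   Econ     79
add column score_plus_5 = t['score'] + 5:
     term course  score  score_plus_5
0    Fall    Bio     95           100
6  Spring    Bio     93            98
4  Spring   Econ     80            85
3    Fall   Econ     79            84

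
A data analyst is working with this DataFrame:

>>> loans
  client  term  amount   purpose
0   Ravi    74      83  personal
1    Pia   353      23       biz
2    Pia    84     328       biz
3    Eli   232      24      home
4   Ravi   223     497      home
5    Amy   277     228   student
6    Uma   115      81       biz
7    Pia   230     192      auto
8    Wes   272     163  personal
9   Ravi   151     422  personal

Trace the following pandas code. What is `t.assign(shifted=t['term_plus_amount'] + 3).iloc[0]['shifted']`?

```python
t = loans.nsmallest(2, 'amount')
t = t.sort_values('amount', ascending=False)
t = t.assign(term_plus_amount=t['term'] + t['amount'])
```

259

take 2 rows with smallest amount:
  client  term  amount purpose
1    Pia   353      23     biz
3    Eli   232      24    home
sort by amount descending:
  client  term  amount purpose
3    Eli   232      24    home
1    Pia   353      23     biz
add column term_plus_amount = t['term'] + t['amount']:
  client  term  amount purpose  term_plus_amount
3    Eli   232      24    home               256
1    Pia   353      23     biz               376
add column shifted = t['term_plus_amount'] + 3:
  client  term  amount purpose  term_plus_amount  shifted
3    Eli   232      24    home               256      259
1    Pia   353      23     biz               376      379
Then the value at position 0, column 'shifted': 259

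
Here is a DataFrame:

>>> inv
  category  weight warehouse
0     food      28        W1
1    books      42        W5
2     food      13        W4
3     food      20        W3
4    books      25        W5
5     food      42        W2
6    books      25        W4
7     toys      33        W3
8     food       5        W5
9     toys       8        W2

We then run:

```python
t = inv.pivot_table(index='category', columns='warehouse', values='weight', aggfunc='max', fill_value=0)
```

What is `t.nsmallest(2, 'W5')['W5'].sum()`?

5

pivot: rows=category, cols=warehouse, max(weight):
warehouse  W1  W2  W3  W4  W5
category                     
books       0   0   0  25  42
food       28  42  20  13   5
toys        0   8  33   0   0
take 2 rows with smallest W5:
warehouse  W1  W2  W3  W4  W5
category                     
toys        0   8  33   0   0
food       28  42  20  13   5
Hence 5.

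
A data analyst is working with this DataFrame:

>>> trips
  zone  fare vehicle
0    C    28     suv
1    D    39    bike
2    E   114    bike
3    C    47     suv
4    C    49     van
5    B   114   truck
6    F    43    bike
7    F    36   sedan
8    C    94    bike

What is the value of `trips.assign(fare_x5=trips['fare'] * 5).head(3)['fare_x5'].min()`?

add column fare_x5 = trips['fare'] * 5:
  zone  fare vehicle  fare_x5
0    C    28     suv      140
1    D    39    bike      195
2    E   114    bike      570
3    C    47     suv      235
4    C    49     van      245
5    B   114   truck      570
6    F    43    bike      215
7    F    36   sedan      180
8    C    94    bike      470
take first 3 rows:
  zone  fare vehicle  fare_x5
0    C    28     suv      140
1    D    39    bike      195
2    E   114    bike      570
Taking the min of column 'fare_x5' gives 140.

140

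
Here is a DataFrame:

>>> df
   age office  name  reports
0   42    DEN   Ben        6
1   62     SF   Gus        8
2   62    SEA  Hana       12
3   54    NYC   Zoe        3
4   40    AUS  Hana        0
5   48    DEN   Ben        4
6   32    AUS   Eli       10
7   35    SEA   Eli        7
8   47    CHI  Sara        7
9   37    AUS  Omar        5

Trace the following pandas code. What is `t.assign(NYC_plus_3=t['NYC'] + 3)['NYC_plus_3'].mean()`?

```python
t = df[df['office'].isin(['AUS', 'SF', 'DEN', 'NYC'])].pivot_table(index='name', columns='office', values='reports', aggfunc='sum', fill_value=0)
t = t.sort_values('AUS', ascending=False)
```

3.5

filter rows where office in ['AUS', 'SF', 'DEN', 'NYC']:
   age office  name  reports
0   42    DEN   Ben        6
1   62     SF   Gus        8
3   54    NYC   Zoe        3
4   40    AUS  Hana        0
5   48    DEN   Ben        4
6   32    AUS   Eli       10
9   37    AUS  Omar        5
pivot: rows=name, cols=office, sum(reports):
office  AUS  DEN  NYC  SF
name                     
Ben       0   10    0   0
Eli      10    0    0   0
Gus       0    0    0   8
Hana      0    0    0   0
Omar      5    0    0   0
Zoe       0    0    3   0
sort by AUS descending:
office  AUS  DEN  NYC  SF
name                     
Eli      10    0    0   0
Omar      5    0    0   0
Ben       0   10    0   0
Gus       0    0    0   8
Hana      0    0    0   0
Zoe       0    0    3   0
add column NYC_plus_3 = t['NYC'] + 3:
office  AUS  DEN  NYC  SF  NYC_plus_3
name                                 
Eli      10    0    0   0           3
Omar      5    0    0   0           3
Ben       0   10    0   0           3
Gus       0    0    0   8           3
Hana      0    0    0   0           3
Zoe       0    0    3   0           6
Taking the mean of column 'NYC_plus_3' gives 3.5.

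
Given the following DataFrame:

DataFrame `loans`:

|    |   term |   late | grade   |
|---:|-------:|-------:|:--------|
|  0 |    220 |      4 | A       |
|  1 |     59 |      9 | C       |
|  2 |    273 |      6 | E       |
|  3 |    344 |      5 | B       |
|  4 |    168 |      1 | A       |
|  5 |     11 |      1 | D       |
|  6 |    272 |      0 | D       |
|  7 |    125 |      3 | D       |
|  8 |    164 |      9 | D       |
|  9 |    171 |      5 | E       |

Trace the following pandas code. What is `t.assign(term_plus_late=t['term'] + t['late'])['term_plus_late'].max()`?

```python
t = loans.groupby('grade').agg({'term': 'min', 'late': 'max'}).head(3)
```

group by grade: min(term), max(late):
       term  late
grade            
A       168     4
B       344     5
C        59     9
D        11     9
E       171     6
take first 3 rows:
       term  late
grade            
A       168     4
B       344     5
C        59     9
add column term_plus_late = t['term'] + t['late']:
       term  late  term_plus_late
grade                            
A       168     4             172
B       344     5             349
C        59     9              68
max of column 'term_plus_late' → 349

349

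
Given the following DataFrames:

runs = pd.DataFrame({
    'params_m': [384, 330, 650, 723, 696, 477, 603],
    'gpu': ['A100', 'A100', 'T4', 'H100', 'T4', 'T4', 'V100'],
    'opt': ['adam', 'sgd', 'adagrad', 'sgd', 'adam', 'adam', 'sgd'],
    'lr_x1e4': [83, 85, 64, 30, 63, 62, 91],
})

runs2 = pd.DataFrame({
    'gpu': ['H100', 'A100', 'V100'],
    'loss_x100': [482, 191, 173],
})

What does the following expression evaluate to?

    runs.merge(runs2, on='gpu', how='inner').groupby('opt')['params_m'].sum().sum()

2040

merge on 'gpu' (how='inner') → 4 rows:
   params_m   gpu   opt  lr_x1e4  loss_x100
0       384  A100  adam       83        191
1       330  A100   sgd       85        191
2       723  H100   sgd       30        482
3       603  V100   sgd       91        173
group by opt, sum of params_m:
opt
adam     384
sgd     1656
Name: params_m, dtype: int64
Reading off the sum of the resulting series, we get 2040.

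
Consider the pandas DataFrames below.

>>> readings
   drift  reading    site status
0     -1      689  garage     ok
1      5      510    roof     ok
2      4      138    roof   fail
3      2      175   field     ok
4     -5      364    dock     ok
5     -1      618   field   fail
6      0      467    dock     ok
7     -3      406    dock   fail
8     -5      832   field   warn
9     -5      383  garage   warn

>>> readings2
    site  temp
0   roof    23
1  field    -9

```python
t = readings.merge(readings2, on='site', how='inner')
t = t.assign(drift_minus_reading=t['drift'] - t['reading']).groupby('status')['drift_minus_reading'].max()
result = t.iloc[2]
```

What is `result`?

-837

merge on 'site' (how='inner') → 5 rows:
   drift  reading   site status  temp
0      5      510   roof     ok    23
1      4      138   roof   fail    23
2      2      175  field     ok    -9
3     -1      618  field   fail    -9
4     -5      832  field   warn    -9
add column drift_minus_reading = t['drift'] - t['reading']:
   drift  reading   site status  temp  drift_minus_reading
0      5      510   roof     ok    23                 -505
1      4      138   roof   fail    23                 -134
2      2      175  field     ok    -9                 -173
3     -1      618  field   fail    -9                 -619
4     -5      832  field   warn    -9                 -837
group by status, max of drift_minus_reading:
status
fail   -134
ok     -173
warn   -837
Name: drift_minus_reading, dtype: int64
Finally, value at position 2 = -837.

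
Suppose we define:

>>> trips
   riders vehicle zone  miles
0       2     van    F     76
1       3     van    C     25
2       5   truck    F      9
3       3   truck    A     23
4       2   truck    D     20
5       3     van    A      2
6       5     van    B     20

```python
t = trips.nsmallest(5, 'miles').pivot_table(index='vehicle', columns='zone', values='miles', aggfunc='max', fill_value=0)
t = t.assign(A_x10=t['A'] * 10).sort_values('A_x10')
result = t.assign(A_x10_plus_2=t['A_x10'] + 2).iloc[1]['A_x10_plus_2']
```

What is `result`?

take 5 rows with smallest miles:
   riders vehicle zone  miles
5       3     van    A      2
2       5   truck    F      9
4       2   truck    D     20
6       5     van    B     20
3       3   truck    A     23
pivot: rows=vehicle, cols=zone, max(miles):
zone      A   B   D  F
vehicle               
truck    23   0  20  9
van       2  20   0  0
add column A_x10 = t['A'] * 10:
zone      A   B   D  F  A_x10
vehicle                      
truck    23   0  20  9    230
van       2  20   0  0     20
sort by A_x10:
zone      A   B   D  F  A_x10
vehicle                      
van       2  20   0  0     20
truck    23   0  20  9    230
add column A_x10_plus_2 = t['A_x10'] + 2:
zone      A   B   D  F  A_x10  A_x10_plus_2
vehicle                                    
van       2  20   0  0     20            22
truck    23   0  20  9    230           232
value at position 1, column 'A_x10_plus_2' → 232

232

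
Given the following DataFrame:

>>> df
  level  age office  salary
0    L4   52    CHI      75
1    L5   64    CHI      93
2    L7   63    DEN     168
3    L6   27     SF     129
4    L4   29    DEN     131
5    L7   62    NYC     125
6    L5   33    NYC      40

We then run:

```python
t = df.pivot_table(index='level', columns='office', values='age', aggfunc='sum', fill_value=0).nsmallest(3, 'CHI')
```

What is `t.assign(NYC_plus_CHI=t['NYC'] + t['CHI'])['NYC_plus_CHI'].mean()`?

38.0

pivot: rows=level, cols=office, sum(age):
office  CHI  DEN  NYC  SF
level                    
L4       52   29    0   0
L5       64    0   33   0
L6        0    0    0  27
L7        0   63   62   0
take 3 rows with smallest CHI:
office  CHI  DEN  NYC  SF
level                    
L6        0    0    0  27
L7        0   63   62   0
L4       52   29    0   0
add column NYC_plus_CHI = t['NYC'] + t['CHI']:
office  CHI  DEN  NYC  SF  NYC_plus_CHI
level                                  
L6        0    0    0  27             0
L7        0   63   62   0            62
L4       52   29    0   0            52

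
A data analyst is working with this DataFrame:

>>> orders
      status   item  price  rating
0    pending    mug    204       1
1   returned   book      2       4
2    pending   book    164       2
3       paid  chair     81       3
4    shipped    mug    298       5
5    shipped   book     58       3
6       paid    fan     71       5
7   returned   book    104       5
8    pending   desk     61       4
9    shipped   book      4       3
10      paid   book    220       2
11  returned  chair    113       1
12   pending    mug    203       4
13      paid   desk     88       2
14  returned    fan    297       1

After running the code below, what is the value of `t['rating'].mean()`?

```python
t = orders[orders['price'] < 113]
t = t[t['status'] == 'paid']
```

filter rows where price < 113:
      status   item  price  rating
1   returned   book      2       4
3       paid  chair     81       3
5    shipped   book     58       3
6       paid    fan     71       5
7   returned   book    104       5
8    pending   desk     61       4
9    shipped   book      4       3
13      paid   desk     88       2
filter rows where status == 'paid':
   status   item  price  rating
3    paid  chair     81       3
6    paid    fan     71       5
13   paid   desk     88       2
So mean() = 3.33333333333.

3.33333333333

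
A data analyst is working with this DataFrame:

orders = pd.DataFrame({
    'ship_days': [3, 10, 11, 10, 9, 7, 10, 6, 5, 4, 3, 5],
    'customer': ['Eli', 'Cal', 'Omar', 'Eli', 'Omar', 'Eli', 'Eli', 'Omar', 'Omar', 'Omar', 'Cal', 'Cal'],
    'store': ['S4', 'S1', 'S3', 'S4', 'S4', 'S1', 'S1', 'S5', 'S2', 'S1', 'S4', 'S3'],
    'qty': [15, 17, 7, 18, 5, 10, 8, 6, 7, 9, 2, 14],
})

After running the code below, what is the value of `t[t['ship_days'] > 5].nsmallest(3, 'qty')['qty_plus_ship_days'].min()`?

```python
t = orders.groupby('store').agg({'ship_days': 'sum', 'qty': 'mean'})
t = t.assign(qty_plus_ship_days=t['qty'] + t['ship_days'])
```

12.0

group by store: sum(ship_days), mean(qty):
       ship_days   qty
store                 
S1            31  11.0
S2             5   7.0
S3            16  10.5
S4            25  10.0
S5             6   6.0
add column qty_plus_ship_days = t['qty'] + t['ship_days']:
       ship_days   qty  qty_plus_ship_days
store                                     
S1            31  11.0                42.0
S2             5   7.0                12.0
S3            16  10.5                26.5
S4            25  10.0                35.0
S5             6   6.0                12.0
filter rows where ship_days > 5:
       ship_days   qty  qty_plus_ship_days
store                                     
S1            31  11.0                42.0
S3            16  10.5                26.5
S4            25  10.0                35.0
S5             6   6.0                12.0
take 3 rows with smallest qty:
       ship_days   qty  qty_plus_ship_days
store                                     
S5             6   6.0                12.0
S4            25  10.0                35.0
S3            16  10.5                26.5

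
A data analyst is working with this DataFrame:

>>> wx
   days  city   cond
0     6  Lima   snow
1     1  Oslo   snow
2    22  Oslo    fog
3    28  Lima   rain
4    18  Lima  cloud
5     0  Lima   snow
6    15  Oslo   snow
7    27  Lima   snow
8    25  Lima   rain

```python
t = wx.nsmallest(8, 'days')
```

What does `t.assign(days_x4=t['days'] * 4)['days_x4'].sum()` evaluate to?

take 8 rows with smallest days:
   days  city   cond
5     0  Lima   snow
1     1  Oslo   snow
0     6  Lima   snow
6    15  Oslo   snow
4    18  Lima  cloud
2    22  Oslo    fog
8    25  Lima   rain
7    27  Lima   snow
add column days_x4 = t['days'] * 4:
   days  city   cond  days_x4
5     0  Lima   snow        0
1     1  Oslo   snow        4
0     6  Lima   snow       24
6    15  Oslo   snow       60
4    18  Lima  cloud       72
2    22  Oslo    fog       88
8    25  Lima   rain      100
7    27  Lima   snow      108
Hence 456.

456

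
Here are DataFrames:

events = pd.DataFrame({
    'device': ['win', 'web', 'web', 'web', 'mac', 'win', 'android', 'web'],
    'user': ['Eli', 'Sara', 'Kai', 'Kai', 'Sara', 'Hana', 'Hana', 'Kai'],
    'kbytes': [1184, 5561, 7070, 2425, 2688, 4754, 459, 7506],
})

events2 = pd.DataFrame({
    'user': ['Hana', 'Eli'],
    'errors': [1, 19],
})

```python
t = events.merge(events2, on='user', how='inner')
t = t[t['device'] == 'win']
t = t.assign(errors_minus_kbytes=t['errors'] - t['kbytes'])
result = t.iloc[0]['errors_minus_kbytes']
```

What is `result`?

merge on 'user' (how='inner') → 3 rows:
    device  user  kbytes  errors
0      win   Eli    1184      19
1      win  Hana    4754       1
2  android  Hana     459       1
filter rows where device == 'win':
  device  user  kbytes  errors
0    win   Eli    1184      19
1    win  Hana    4754       1
add column errors_minus_kbytes = t['errors'] - t['kbytes']:
  device  user  kbytes  errors  errors_minus_kbytes
0    win   Eli    1184      19                -1165
1    win  Hana    4754       1                -4753
Then the value at position 0, column 'errors_minus_kbytes': -1165

-1165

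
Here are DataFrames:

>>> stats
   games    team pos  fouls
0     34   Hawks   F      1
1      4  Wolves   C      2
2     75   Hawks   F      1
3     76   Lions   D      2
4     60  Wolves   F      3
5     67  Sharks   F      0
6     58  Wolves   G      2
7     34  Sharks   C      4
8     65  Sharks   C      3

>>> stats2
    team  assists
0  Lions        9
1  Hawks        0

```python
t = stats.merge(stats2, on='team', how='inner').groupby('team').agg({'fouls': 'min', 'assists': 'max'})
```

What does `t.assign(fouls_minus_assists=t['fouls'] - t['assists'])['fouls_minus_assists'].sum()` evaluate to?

merge on 'team' (how='inner') → 3 rows:
   games   team pos  fouls  assists
0     34  Hawks   F      1        0
1     75  Hawks   F      1        0
2     76  Lions   D      2        9
group by team: min(fouls), max(assists):
       fouls  assists
team                 
Hawks      1        0
Lions      2        9
add column fouls_minus_assists = t['fouls'] - t['assists']:
       fouls  assists  fouls_minus_assists
team                                      
Hawks      1        0                    1
Lions      2        9                   -7
Taking the sum of column 'fouls_minus_assists' gives -6.

-6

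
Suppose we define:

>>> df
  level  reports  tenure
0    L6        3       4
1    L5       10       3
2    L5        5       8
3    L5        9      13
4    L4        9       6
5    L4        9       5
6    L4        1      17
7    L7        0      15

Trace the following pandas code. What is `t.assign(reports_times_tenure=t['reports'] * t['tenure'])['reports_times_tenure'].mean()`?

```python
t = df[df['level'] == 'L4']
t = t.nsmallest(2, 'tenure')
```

filter rows where level == 'L4':
  level  reports  tenure
4    L4        9       6
5    L4        9       5
6    L4        1      17
take 2 rows with smallest tenure:
  level  reports  tenure
5    L4        9       5
4    L4        9       6
add column reports_times_tenure = t['reports'] * t['tenure']:
  level  reports  tenure  reports_times_tenure
5    L4        9       5                    45
4    L4        9       6                    54

49.5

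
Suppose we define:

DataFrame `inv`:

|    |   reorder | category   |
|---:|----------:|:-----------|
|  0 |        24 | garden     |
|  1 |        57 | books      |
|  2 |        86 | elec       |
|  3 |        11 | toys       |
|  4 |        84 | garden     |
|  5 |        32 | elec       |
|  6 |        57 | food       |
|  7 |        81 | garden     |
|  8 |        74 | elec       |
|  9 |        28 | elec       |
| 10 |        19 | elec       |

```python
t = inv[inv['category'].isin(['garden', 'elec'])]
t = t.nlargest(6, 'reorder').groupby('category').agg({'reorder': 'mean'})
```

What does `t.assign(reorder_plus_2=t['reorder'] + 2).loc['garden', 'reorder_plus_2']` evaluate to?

84.5

filter rows where category in ['garden', 'elec']:
    reorder category
0        24   garden
2        86     elec
4        84   garden
5        32     elec
7        81   garden
8        74     elec
9        28     elec
10       19     elec
take 6 rows with largest reorder:
   reorder category
2       86     elec
4       84   garden
7       81   garden
8       74     elec
5       32     elec
9       28     elec
group by category, mean of reorder:
          reorder
category         
elec         55.0
garden       82.5
add column reorder_plus_2 = t['reorder'] + 2:
          reorder  reorder_plus_2
category                         
elec         55.0            57.0
garden       82.5            84.5
Hence 84.5.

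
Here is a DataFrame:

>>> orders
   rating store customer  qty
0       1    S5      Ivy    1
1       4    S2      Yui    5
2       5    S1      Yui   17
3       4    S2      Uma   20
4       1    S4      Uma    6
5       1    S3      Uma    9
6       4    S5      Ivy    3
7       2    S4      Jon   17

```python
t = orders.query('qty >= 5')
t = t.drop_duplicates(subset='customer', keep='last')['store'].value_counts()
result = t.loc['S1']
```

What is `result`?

1

filter rows where qty >= 5:
   rating store customer  qty
1       4    S2      Yui    5
2       5    S1      Yui   17
3       4    S2      Uma   20
4       1    S4      Uma    6
5       1    S3      Uma    9
7       2    S4      Jon   17
drop duplicate customer (keep=last):
   rating store customer  qty
2       5    S1      Yui   17
5       1    S3      Uma    9
7       2    S4      Jon   17
value_counts of store:
store
S1    1
S3    1
S4    1
Name: count, dtype: int64
So loc['S1'] = 1.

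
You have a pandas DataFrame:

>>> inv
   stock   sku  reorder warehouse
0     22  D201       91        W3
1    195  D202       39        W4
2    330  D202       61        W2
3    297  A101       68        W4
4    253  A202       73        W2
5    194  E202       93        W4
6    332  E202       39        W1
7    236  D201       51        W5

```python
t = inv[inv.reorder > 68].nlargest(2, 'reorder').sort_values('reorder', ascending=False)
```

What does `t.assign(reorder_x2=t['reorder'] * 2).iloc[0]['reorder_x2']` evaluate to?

filter rows where reorder > 68:
   stock   sku  reorder warehouse
0     22  D201       91        W3
4    253  A202       73        W2
5    194  E202       93        W4
take 2 rows with largest reorder:
   stock   sku  reorder warehouse
5    194  E202       93        W4
0     22  D201       91        W3
sort by reorder descending:
   stock   sku  reorder warehouse
5    194  E202       93        W4
0     22  D201       91        W3
add column reorder_x2 = t['reorder'] * 2:
   stock   sku  reorder warehouse  reorder_x2
5    194  E202       93        W4         186
0     22  D201       91        W3         182
value at position 0, column 'reorder_x2' → 186

186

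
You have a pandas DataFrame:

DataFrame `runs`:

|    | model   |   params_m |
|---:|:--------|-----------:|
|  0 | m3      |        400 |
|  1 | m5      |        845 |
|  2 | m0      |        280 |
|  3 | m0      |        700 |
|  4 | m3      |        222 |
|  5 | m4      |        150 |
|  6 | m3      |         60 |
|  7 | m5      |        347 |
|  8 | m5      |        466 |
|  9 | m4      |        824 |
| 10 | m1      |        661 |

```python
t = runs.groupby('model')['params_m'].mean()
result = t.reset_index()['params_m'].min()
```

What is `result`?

group by model, mean of params_m:
model
m0    490.000000
m1    661.000000
m3    227.333333
m4    487.000000
m5    552.666667
Name: params_m, dtype: float64
reset_index():
  model    params_m
0    m0  490.000000
1    m1  661.000000
2    m3  227.333333
3    m4  487.000000
4    m5  552.666667
Finally, min of column 'params_m' = 227.333333333.

227.333333333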